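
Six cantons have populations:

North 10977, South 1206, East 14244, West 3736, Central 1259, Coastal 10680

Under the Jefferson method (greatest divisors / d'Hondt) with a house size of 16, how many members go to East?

Standard divisor 42102/16 ≈ 2631.375; standard quotas: North 4.172, South 0.458, East 5.413, West 1.420, Central 0.478, Coastal 4.059.
Rounding down gives 4, 0, 5, 1, 0, 4 = 14 seats, so the divisor must be adjusted.
With modified divisor 2170: modified quotas North 5.059, South 0.556, East 6.564, West 1.722, Central 0.580, Coastal 4.922.
Rounding down: North 5, South 0, East 6, West 1, Central 0, Coastal 4 (total 16).
East receives 6.

6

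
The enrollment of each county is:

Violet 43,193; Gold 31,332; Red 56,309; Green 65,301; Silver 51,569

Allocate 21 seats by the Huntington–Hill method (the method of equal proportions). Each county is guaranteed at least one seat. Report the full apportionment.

With divisor 12196: modified quotas Violet 3.542, Gold 2.569, Red 4.617, Green 5.354, Silver 4.228.
Geometric-mean thresholds: Violet √(3·4)=3.464, Gold √(2·3)=2.449, Red √(4·5)=4.472, Green √(5·6)=5.477, Silver √(4·5)=4.472.
Each quota rounded against its threshold gives Violet 4, Gold 3, Red 5, Green 5, Silver 4 (total 21).

Violet 4, Gold 3, Red 5, Green 5, Silver 4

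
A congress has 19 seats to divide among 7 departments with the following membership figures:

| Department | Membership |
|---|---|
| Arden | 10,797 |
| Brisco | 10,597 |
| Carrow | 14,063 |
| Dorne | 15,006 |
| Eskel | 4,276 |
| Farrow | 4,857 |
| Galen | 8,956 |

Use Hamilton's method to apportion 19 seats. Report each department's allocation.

Standard divisor: 68552 ÷ 19 = 3608.
Standard quotas: Arden 2.9925, Brisco 2.9371, Carrow 3.8977, Dorne 4.1591, Eskel 1.1851, Farrow 1.3462, Galen 2.4823.
Lower quotas: Arden 2, Brisco 2, Carrow 3, Dorne 4, Eskel 1, Farrow 1, Galen 2 (sum 15, leaving 4 seats).
Remainders in descending order: Arden 0.9925, Brisco 0.9371, Carrow 0.8977, Galen 0.4823, Farrow 0.3462, Eskel 0.1851, Dorne 0.1591.
Largest remainders: Arden, Brisco, Carrow, Galen receive the extra seats.

Arden 3, Brisco 3, Carrow 4, Dorne 4, Eskel 1, Farrow 1, Galen 3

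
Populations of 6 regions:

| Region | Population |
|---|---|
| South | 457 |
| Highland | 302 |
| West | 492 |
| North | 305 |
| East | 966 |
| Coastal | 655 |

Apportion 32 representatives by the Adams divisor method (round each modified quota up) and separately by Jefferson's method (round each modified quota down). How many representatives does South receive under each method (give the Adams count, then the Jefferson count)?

Adams: South 5, Highland 3, West 5, North 3, East 9, Coastal 7.
Jefferson: South 4, Highland 3, West 5, North 3, East 10, Coastal 7.
South gets 5 under Adams and 4 under Jefferson.

5 and 4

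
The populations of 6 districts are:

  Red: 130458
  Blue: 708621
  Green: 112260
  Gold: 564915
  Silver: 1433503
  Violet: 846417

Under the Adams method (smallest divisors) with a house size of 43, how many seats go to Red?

2

Standard divisor 3796174/43 ≈ 88283.116; standard quotas: Red 1.478, Blue 8.027, Green 1.272, Gold 6.399, Silver 16.238, Violet 9.588.
Rounding up gives 2, 9, 2, 7, 17, 10 = 47 seats, so the divisor must be adjusted.
With modified divisor 94900: modified quotas Red 1.375, Blue 7.467, Green 1.183, Gold 5.953, Silver 15.105, Violet 8.919.
Rounding up: Red 2, Blue 8, Green 2, Gold 6, Silver 16, Violet 9 (total 43).
Red receives 2.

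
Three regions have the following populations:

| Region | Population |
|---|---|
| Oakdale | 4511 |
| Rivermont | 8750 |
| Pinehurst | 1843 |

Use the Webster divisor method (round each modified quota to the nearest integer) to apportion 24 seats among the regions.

Standard divisor 15104/24 ≈ 629.333; standard quotas: Oakdale 7.168, Rivermont 13.904, Pinehurst 2.928.
Rounding to the nearest integer gives Oakdale 7, Rivermont 14, Pinehurst 3 — total 24, matching the house size, so no adjustment is needed.

Oakdale: 7, Rivermont: 14, Pinehurst: 3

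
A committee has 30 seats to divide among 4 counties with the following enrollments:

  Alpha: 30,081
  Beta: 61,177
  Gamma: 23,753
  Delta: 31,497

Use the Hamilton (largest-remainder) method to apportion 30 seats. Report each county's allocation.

Alpha: 6, Beta: 13, Gamma: 5, Delta: 6

Standard divisor: 146508 ÷ 30 ≈ 4883.6.
Standard quotas: Alpha 6.1596, Beta 12.5270, Gamma 4.8638, Delta 6.4495.
Lower quotas: Alpha 6, Beta 12, Gamma 4, Delta 6 (sum 28, leaving 2 seats).
Remainders in descending order: Gamma 0.8638, Beta 0.5270, Delta 0.4495, Alpha 0.1596.
Largest remainders: Gamma, Beta receive the extra seats.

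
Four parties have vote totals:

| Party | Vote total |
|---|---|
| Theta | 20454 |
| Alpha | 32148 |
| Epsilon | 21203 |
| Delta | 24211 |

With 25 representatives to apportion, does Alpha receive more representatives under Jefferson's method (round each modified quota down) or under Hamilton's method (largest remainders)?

Jefferson

Jefferson: Theta 5, Alpha 9, Epsilon 5, Delta 6.
Hamilton: Theta 5, Alpha 8, Epsilon 6, Delta 6.
Alpha gets 9 under Jefferson and 8 under Hamilton.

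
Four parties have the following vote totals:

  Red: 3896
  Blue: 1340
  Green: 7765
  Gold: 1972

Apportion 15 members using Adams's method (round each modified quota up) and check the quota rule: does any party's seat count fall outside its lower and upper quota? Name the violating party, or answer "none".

none

Standard quotas: Red 3.903, Blue 1.342, Green 7.779, Gold 1.976.
Adams allocation: Red 4, Blue 2, Green 7, Gold 2.
Every allocation lies between the lower and upper quota.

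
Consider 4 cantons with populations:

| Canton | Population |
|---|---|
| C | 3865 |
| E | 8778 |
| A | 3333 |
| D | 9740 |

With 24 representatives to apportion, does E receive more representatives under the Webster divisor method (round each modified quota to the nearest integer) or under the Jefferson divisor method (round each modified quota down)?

Jefferson

Webster: C 4, E 8, A 3, D 9.
Jefferson: C 3, E 9, A 3, D 9.
E gets 8 under Webster and 9 under Jefferson.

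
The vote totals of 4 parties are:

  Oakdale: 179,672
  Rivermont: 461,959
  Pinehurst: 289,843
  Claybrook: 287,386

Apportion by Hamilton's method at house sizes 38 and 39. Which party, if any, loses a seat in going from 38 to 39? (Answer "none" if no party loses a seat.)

At 38 seats: Oakdale 6, Rivermont 14, Pinehurst 9, Claybrook 9.
At 39 seats: Oakdale 6, Rivermont 15, Pinehurst 9, Claybrook 9.
No party's allocation decreased.

none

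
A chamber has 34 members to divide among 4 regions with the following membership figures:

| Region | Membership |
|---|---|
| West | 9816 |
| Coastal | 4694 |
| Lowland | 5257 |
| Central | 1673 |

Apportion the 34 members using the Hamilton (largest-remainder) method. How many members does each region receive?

West=16, Coastal=7, Lowland=8, Central=3

Standard divisor: 21440 ÷ 34 ≈ 630.588.
Standard quotas: West 15.5664, Coastal 7.4438, Lowland 8.3367, Central 2.6531.
Lower quotas: West 15, Coastal 7, Lowland 8, Central 2 (sum 32, leaving 2 seats).
Remainders in descending order: Central 0.6531, West 0.5664, Coastal 0.4438, Lowland 0.3367.
Largest remainders: Central, West receive the extra seats.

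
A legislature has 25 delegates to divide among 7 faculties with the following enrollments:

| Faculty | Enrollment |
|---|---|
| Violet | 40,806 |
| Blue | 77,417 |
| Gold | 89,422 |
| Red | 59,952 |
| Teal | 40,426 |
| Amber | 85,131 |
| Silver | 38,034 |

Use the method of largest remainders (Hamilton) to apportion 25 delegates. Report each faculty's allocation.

The standard divisor is 431188/25 ≈ 17247.52.
Standard quotas: Violet 2.3659, Blue 4.4886, Gold 5.1846, Red 3.4760, Teal 2.3439, Amber 4.9358, Silver 2.2052.
Lower quotas: Violet 2, Blue 4, Gold 5, Red 3, Teal 2, Amber 4, Silver 2 (sum 22, leaving 3 seats).
Remainders in descending order: Amber 0.9358, Blue 0.4886, Red 0.4760, Violet 0.3659, Teal 0.3439, Silver 0.2052, Gold 0.1846.
The surplus seats go to Amber, Blue, Red.

Violet: 2, Blue: 5, Gold: 5, Red: 4, Teal: 2, Amber: 5, Silver: 2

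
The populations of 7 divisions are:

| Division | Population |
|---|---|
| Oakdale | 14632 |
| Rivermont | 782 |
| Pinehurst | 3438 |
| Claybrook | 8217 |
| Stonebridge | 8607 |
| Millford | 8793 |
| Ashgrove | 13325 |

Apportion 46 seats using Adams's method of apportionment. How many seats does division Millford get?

Standard divisor 57794/46 ≈ 1256.391; standard quotas: Oakdale 11.646, Rivermont 0.622, Pinehurst 2.736, Claybrook 6.540, Stonebridge 6.851, Millford 6.999, Ashgrove 10.606.
Rounding up gives 12, 1, 3, 7, 7, 7, 11 = 48 seats, so the divisor must be adjusted.
With modified divisor 1350: modified quotas Oakdale 10.839, Rivermont 0.579, Pinehurst 2.547, Claybrook 6.087, Stonebridge 6.376, Millford 6.513, Ashgrove 9.870.
Rounding up: Oakdale 11, Rivermont 1, Pinehurst 3, Claybrook 7, Stonebridge 7, Millford 7, Ashgrove 10 (total 46).
Millford receives 7.

7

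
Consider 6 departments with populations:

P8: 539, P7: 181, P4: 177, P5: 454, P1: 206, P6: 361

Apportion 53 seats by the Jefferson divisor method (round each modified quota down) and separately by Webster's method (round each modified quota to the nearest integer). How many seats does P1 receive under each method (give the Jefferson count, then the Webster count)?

Jefferson: P8 15, P7 5, P4 5, P5 13, P1 5, P6 10.
Webster: P8 15, P7 5, P4 5, P5 12, P1 6, P6 10.
P1 gets 5 under Jefferson and 6 under Webster.

5 and 6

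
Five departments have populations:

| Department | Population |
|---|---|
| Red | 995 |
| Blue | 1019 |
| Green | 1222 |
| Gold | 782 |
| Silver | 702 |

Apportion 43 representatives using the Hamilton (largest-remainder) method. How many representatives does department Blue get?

9

Standard divisor: 4720 ÷ 43 ≈ 109.767.
Standard quotas: Red 9.065, Blue 9.283, Green 11.133, Gold 7.124, Silver 6.395.
Lower quotas: Red 9, Blue 9, Green 11, Gold 7, Silver 6 (sum 42, leaving 1 seat).
Remainders in descending order: Silver 0.395, Blue 0.283, Green 0.133, Gold 0.124, Red 0.065.
The surplus seat goes to Silver.
Blue receives 9.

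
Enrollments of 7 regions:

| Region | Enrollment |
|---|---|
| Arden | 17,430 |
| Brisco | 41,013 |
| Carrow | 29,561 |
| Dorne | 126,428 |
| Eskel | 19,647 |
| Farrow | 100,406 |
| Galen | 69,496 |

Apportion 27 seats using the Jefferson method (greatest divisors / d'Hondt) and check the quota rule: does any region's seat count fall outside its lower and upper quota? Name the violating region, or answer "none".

none

Standard quotas: Arden 1.165, Brisco 2.741, Carrow 1.976, Dorne 8.450, Eskel 1.313, Farrow 6.711, Galen 4.645.
Jefferson allocation: Arden 1, Brisco 2, Carrow 2, Dorne 9, Eskel 1, Farrow 7, Galen 5.
Every allocation lies between the lower and upper quota.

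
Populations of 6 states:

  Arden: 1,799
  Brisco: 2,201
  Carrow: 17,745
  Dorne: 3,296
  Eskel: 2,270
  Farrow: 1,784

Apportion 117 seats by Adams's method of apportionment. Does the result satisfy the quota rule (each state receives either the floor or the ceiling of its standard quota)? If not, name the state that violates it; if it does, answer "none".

Carrow

Standard quotas: Arden 7.234, Brisco 8.851, Carrow 71.358, Dorne 13.254, Eskel 9.128, Farrow 7.174.
Adams allocation: Arden 8, Brisco 9, Carrow 70, Dorne 13, Eskel 9, Farrow 8.
Carrow has quota 71.358 (lower 71, upper 72) but receives 70 — outside the quota interval.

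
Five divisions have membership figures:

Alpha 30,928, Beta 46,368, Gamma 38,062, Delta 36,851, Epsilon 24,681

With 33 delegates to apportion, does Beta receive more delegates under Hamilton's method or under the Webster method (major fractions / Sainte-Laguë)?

Hamilton: Alpha 6, Beta 9, Gamma 7, Delta 7, Epsilon 4.
Webster: Alpha 6, Beta 8, Gamma 7, Delta 7, Epsilon 5.
Beta gets 9 under Hamilton and 8 under Webster.

Hamilton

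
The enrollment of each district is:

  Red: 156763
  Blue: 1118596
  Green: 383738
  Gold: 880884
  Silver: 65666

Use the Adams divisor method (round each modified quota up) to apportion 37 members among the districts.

Standard divisor 2605647/37 ≈ 70422.892; standard quotas: Red 2.226, Blue 15.884, Green 5.449, Gold 12.508, Silver 0.932.
Rounding up gives 3, 16, 6, 13, 1 = 39 seats, so the divisor must be adjusted.
With modified divisor 75700: modified quotas Red 2.071, Blue 14.777, Green 5.069, Gold 11.637, Silver 0.867.
Rounding up: Red 3, Blue 15, Green 6, Gold 12, Silver 1 (total 37).

Red: 3, Blue: 15, Green: 6, Gold: 12, Silver: 1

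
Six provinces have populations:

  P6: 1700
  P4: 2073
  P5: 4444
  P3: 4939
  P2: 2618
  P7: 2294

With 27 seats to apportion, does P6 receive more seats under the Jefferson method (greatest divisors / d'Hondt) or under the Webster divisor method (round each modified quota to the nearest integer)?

Webster

Jefferson: P6 2, P4 3, P5 7, P3 8, P2 4, P7 3.
Webster: P6 3, P4 3, P5 7, P3 7, P2 4, P7 3.
P6 gets 2 under Jefferson and 3 under Webster.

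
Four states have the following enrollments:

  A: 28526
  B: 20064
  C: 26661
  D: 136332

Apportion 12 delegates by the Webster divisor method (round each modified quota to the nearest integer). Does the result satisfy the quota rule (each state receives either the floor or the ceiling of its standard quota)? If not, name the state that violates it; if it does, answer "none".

none

Standard quotas: A 1.618, B 1.138, C 1.512, D 7.732.
Webster allocation: A 2, B 1, C 1, D 8.
Every allocation lies between the lower and upper quota.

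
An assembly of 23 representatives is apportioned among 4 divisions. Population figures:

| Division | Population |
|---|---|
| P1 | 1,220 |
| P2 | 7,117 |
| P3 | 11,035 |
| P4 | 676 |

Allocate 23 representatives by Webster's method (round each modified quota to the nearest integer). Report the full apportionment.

P1 1, P2 8, P3 13, P4 1

Standard divisor 20048/23 ≈ 871.652; standard quotas: P1 1.400, P2 8.165, P3 12.660, P4 0.776.
Rounding to the nearest integer gives P1 1, P2 8, P3 13, P4 1 — total 23, matching the house size, so no adjustment is needed.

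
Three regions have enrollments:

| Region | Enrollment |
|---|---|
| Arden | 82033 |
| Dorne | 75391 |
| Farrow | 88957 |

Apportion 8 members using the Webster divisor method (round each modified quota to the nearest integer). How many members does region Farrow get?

Standard divisor 246381/8 ≈ 30797.625; standard quotas: Arden 2.664, Dorne 2.448, Farrow 2.888.
Rounding to the nearest integer gives Arden 3, Dorne 2, Farrow 3 — total 8, matching the house size, so no adjustment is needed.
Farrow receives 3.

3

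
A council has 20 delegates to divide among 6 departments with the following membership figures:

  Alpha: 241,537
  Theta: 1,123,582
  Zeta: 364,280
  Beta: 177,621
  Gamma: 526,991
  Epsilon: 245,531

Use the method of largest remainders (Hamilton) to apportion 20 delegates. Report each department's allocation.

The standard divisor is 2679542/20 ≈ 133977.1.
Standard quotas: Alpha 1.8028, Theta 8.3864, Zeta 2.7190, Beta 1.3258, Gamma 3.9334, Epsilon 1.8326.
Lower quotas: Alpha 1, Theta 8, Zeta 2, Beta 1, Gamma 3, Epsilon 1 (sum 16, leaving 4 seats).
Remainders in descending order: Gamma 0.9334, Epsilon 0.8326, Alpha 0.8028, Zeta 0.7190, Theta 0.3864, Beta 0.3258.
The surplus seats go to Gamma, Epsilon, Alpha, Zeta.

Alpha: 2; Theta: 8; Zeta: 3; Beta: 1; Gamma: 4; Epsilon: 2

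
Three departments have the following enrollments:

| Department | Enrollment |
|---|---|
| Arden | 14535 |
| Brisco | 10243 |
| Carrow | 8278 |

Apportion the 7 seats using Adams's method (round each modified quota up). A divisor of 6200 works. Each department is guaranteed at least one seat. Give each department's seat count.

With modified divisor 6200: modified quotas Arden 2.344, Brisco 1.652, Carrow 1.335.
Rounding up: Arden 3, Brisco 2, Carrow 2 (total 7).

Arden=3, Brisco=2, Carrow=2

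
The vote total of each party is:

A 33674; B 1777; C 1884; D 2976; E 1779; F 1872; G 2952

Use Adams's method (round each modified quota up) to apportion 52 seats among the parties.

A 36, B 2, C 2, D 4, E 2, F 2, G 4

Standard divisor 46914/52 ≈ 902.192; standard quotas: A 37.325, B 1.970, C 2.088, D 3.299, E 1.972, F 2.075, G 3.272.
Rounding up gives 38, 2, 3, 4, 2, 3, 4 = 56 seats, so the divisor must be adjusted.
With modified divisor 952: modified quotas A 35.372, B 1.867, C 1.979, D 3.126, E 1.869, F 1.966, G 3.101.
Rounding up: A 36, B 2, C 2, D 4, E 2, F 2, G 4 (total 52).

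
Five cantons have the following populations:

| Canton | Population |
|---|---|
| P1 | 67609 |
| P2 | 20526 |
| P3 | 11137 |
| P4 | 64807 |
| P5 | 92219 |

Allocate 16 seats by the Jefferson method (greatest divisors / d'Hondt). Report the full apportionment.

P1 5, P2 1, P3 0, P4 4, P5 6

Standard divisor 256298/16 ≈ 16018.625; standard quotas: P1 4.221, P2 1.281, P3 0.695, P4 4.046, P5 5.757.
Rounding down gives 4, 1, 0, 4, 5 = 14 seats, so the divisor must be adjusted.
With modified divisor 13300: modified quotas P1 5.083, P2 1.543, P3 0.837, P4 4.873, P5 6.934.
Rounding down: P1 5, P2 1, P3 0, P4 4, P5 6 (total 16).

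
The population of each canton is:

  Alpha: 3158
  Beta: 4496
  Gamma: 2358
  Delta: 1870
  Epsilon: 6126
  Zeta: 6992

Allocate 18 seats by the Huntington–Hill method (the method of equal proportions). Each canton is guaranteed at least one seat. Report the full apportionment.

With divisor 1346: modified quotas Alpha 2.346, Beta 3.340, Gamma 1.752, Delta 1.389, Epsilon 4.551, Zeta 5.195.
Geometric-mean thresholds: Alpha √(2·3)=2.449, Beta √(3·4)=3.464, Gamma √(1·2)=1.414, Delta √(1·2)=1.414, Epsilon √(4·5)=4.472, Zeta √(5·6)=5.477.
Each quota rounded against its threshold gives Alpha 2, Beta 3, Gamma 2, Delta 1, Epsilon 5, Zeta 5 (total 18).

Alpha: 2, Beta: 3, Gamma: 2, Delta: 1, Epsilon: 5, Zeta: 5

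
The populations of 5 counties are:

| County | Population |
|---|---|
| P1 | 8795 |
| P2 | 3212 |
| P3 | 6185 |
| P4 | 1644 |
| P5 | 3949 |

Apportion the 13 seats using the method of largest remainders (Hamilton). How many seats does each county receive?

Standard divisor: 23785 ÷ 13 ≈ 1829.615.
Standard quotas: P1 4.8070, P2 1.7556, P3 3.3805, P4 0.8985, P5 2.1584.
Lower quotas: P1 4, P2 1, P3 3, P4 0, P5 2 (sum 10, leaving 3 seats).
Remainders in descending order: P4 0.8985, P1 0.8070, P2 0.7556, P3 0.3805, P5 0.1584.
Largest remainders: P4, P1, P2 receive the extra seats.

P1 5, P2 2, P3 3, P4 1, P5 2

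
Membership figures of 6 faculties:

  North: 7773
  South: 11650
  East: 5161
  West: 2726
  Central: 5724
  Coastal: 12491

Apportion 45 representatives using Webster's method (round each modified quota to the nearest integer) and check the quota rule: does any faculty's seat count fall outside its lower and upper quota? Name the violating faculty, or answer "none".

none

Standard quotas: North 7.683, South 11.516, East 5.101, West 2.695, Central 5.658, Coastal 12.347.
Webster allocation: North 8, South 11, East 5, West 3, Central 6, Coastal 12.
Every allocation lies between the lower and upper quota.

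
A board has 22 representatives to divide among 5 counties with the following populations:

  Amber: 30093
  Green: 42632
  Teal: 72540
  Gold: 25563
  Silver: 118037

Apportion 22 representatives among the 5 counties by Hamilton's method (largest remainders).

Total 288865; standard divisor 288865/22 ≈ 13130.227.
Standard quotas: Amber 2.2919, Green 3.2469, Teal 5.5247, Gold 1.9469, Silver 8.9897.
Lower quotas: Amber 2, Green 3, Teal 5, Gold 1, Silver 8 (sum 19, leaving 3 seats).
Remainders in descending order: Silver 0.9897, Gold 0.9469, Teal 0.5247, Amber 0.2919, Green 0.2469.
Largest remainders: Silver, Gold, Teal receive the extra seats.

Amber: 2, Green: 3, Teal: 6, Gold: 2, Silver: 9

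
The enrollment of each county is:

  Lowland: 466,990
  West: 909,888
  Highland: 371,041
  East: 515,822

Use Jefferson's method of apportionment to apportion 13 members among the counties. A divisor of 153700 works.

Lowland=3, West=5, Highland=2, East=3

With modified divisor 153700: modified quotas Lowland 3.038, West 5.920, Highland 2.414, East 3.356.
Rounding down: Lowland 3, West 5, Highland 2, East 3 (total 13).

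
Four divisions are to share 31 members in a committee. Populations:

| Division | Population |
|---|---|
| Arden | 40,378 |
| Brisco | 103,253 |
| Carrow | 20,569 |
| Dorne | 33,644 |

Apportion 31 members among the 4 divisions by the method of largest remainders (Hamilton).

Arden 7; Brisco 16; Carrow 3; Dorne 5

Standard divisor: 197844 ÷ 31 ≈ 6382.065.
Standard quotas: Arden 6.3268, Brisco 16.1786, Carrow 3.2229, Dorne 5.2716.
Lower quotas: Arden 6, Brisco 16, Carrow 3, Dorne 5 (sum 30, leaving 1 seat).
Remainders in descending order: Arden 0.3268, Dorne 0.2716, Carrow 0.2229, Brisco 0.1786.
Largest remainder: Arden receives the extra seat.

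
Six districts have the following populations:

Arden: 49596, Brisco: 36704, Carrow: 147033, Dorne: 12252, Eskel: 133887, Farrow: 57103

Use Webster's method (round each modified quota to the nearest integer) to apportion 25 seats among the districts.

Standard divisor 436575/25 ≈ 17463; standard quotas: Arden 2.840, Brisco 2.102, Carrow 8.420, Dorne 0.702, Eskel 7.667, Farrow 3.270.
Rounding to the nearest integer gives Arden 3, Brisco 2, Carrow 8, Dorne 1, Eskel 8, Farrow 3 — total 25, matching the house size, so no adjustment is needed.

Arden 3; Brisco 2; Carrow 8; Dorne 1; Eskel 8; Farrow 3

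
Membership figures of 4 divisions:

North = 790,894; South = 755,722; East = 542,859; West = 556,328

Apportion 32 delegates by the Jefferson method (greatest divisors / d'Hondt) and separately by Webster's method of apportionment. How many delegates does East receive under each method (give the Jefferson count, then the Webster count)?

Jefferson: North 10, South 9, East 6, West 7.
Webster: North 9, South 9, East 7, West 7.
East gets 6 under Jefferson and 7 under Webster.

6 and 7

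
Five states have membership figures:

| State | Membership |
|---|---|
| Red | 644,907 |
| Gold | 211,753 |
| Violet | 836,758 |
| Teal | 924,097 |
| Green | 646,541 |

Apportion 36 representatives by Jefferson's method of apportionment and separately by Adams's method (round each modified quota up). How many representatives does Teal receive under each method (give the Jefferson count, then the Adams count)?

11 and 10

Jefferson: Red 7, Gold 2, Violet 9, Teal 11, Green 7.
Adams: Red 7, Gold 3, Violet 9, Teal 10, Green 7.
Teal gets 11 under Jefferson and 10 under Adams.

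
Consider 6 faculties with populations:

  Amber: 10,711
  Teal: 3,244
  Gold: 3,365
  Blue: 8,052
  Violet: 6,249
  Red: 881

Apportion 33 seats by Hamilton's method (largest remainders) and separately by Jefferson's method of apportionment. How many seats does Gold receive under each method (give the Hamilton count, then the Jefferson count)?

Hamilton: Amber 11, Teal 3, Gold 4, Blue 8, Violet 6, Red 1.
Jefferson: Amber 11, Teal 3, Gold 3, Blue 9, Violet 7, Red 0.
Gold gets 4 under Hamilton and 3 under Jefferson.

4 and 3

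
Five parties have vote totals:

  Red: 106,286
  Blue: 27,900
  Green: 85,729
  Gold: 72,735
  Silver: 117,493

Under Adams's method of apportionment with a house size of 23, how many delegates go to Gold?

Standard divisor 410143/23 ≈ 17832.304; standard quotas: Red 5.960, Blue 1.565, Green 4.808, Gold 4.079, Silver 6.589.
Rounding up gives 6, 2, 5, 5, 7 = 25 seats, so the divisor must be adjusted.
With modified divisor 20400: modified quotas Red 5.210, Blue 1.368, Green 4.202, Gold 3.565, Silver 5.759.
Rounding up: Red 6, Blue 2, Green 5, Gold 4, Silver 6 (total 23).
Gold receives 4.

4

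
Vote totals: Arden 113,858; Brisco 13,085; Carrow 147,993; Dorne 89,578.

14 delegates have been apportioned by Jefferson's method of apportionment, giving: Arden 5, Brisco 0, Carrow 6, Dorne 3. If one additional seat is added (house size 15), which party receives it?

Priority for the next seat is population ÷ (current seats + 1).
Priorities: Arden 18976.333, Brisco 13085.000, Carrow 21141.857, Dorne 22394.500.
Highest priority: Dorne.

Dorne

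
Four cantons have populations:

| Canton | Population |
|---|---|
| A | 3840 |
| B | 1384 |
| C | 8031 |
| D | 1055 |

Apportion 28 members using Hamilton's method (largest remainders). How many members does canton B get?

3

Standard divisor: 14310 ÷ 28 ≈ 511.071.
Standard quotas: A 7.5136, B 2.7080, C 15.7140, D 2.0643.
Lower quotas: A 7, B 2, C 15, D 2 (sum 26, leaving 2 seats).
Remainders in descending order: C 0.7140, B 0.7080, A 0.5136, D 0.0643.
Largest remainders: C, B receive the extra seats.
B receives 3.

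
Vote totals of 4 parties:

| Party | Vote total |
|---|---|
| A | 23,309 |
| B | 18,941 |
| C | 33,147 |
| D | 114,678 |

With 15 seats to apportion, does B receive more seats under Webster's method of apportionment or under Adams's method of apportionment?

Webster: A 2, B 1, C 3, D 9.
Adams: A 2, B 2, C 3, D 8.
B gets 1 under Webster and 2 under Adams.

Adams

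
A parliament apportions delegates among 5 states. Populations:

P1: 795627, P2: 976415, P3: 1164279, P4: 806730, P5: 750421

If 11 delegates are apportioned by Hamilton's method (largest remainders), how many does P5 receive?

Standard divisor: 4493472 ÷ 11 ≈ 408497.455.
Standard quotas: P1 1.9477, P2 2.3903, P3 2.8501, P4 1.9749, P5 1.8370.
Lower quotas: P1 1, P2 2, P3 2, P4 1, P5 1 (sum 7, leaving 4 seats).
Remainders in descending order: P4 0.9749, P1 0.9477, P3 0.8501, P5 0.8370, P2 0.3903.
Largest remainders: P4, P1, P3, P5 receive the extra seats.
P5 receives 2.

2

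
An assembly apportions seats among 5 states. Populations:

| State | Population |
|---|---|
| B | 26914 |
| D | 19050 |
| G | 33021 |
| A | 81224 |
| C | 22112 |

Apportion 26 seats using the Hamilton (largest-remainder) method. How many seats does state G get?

5

Standard divisor: 182321 ÷ 26 ≈ 7012.346.
Standard quotas: B 3.8381, D 2.7166, G 4.7090, A 11.5830, C 3.1533.
Lower quotas: B 3, D 2, G 4, A 11, C 3 (sum 23, leaving 3 seats).
Remainders in descending order: B 0.8381, D 0.7166, G 0.7090, A 0.5830, C 0.1533.
Largest remainders: B, D, G receive the extra seats.
G receives 5.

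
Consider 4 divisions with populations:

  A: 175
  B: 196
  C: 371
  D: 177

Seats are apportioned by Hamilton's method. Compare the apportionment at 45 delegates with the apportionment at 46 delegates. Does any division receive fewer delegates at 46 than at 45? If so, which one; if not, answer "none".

At 45 seats: A 8, B 10, C 18, D 9.
At 46 seats: A 9, B 10, C 18, D 9.
No division's allocation decreased.

none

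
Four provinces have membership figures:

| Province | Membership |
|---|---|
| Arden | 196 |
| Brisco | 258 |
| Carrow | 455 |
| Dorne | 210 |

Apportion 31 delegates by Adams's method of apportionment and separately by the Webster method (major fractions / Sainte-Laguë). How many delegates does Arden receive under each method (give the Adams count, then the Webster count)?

6 and 5

Adams: Arden 6, Brisco 7, Carrow 12, Dorne 6.
Webster: Arden 5, Brisco 7, Carrow 13, Dorne 6.
Arden gets 6 under Adams and 5 under Webster.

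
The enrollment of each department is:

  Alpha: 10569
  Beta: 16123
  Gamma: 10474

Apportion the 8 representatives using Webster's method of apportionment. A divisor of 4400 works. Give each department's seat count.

Alpha=2, Beta=4, Gamma=2

With modified divisor 4400: modified quotas Alpha 2.402, Beta 3.664, Gamma 2.380.
Rounding to the nearest integer: Alpha 2, Beta 4, Gamma 2 (total 8).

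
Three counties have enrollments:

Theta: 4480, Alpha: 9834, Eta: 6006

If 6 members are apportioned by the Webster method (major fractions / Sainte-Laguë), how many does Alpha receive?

Standard divisor 20320/6 ≈ 3386.667; standard quotas: Theta 1.323, Alpha 2.904, Eta 1.773.
Rounding to the nearest integer gives Theta 1, Alpha 3, Eta 2 — total 6, matching the house size, so no adjustment is needed.
Alpha receives 3.

3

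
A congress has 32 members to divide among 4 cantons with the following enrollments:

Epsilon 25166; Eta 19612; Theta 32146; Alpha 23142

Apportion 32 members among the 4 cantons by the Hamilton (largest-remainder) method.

Total 100066; standard divisor 100066/32 ≈ 3127.062.
Standard quotas: Epsilon 8.0478, Eta 6.2717, Theta 10.2799, Alpha 7.4006.
Lower quotas: Epsilon 8, Eta 6, Theta 10, Alpha 7 (sum 31, leaving 1 seat).
Remainders in descending order: Alpha 0.4006, Theta 0.2799, Eta 0.2717, Epsilon 0.0478.
Largest remainder: Alpha receives the extra seat.

Epsilon=8; Eta=6; Theta=10; Alpha=8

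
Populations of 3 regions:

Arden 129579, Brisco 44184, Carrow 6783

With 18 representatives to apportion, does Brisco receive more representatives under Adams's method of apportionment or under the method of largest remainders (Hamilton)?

Adams: Arden 12, Brisco 5, Carrow 1.
Hamilton: Arden 13, Brisco 4, Carrow 1.
Brisco gets 5 under Adams and 4 under Hamilton.

Adams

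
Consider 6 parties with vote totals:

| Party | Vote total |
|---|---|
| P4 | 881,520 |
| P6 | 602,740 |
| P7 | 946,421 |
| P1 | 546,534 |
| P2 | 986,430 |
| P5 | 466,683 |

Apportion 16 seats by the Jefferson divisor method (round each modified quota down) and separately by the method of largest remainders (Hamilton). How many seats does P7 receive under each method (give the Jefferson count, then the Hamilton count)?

4 and 3

Jefferson: P4 3, P6 2, P7 4, P1 2, P2 4, P5 1.
Hamilton: P4 3, P6 2, P7 3, P1 2, P2 4, P5 2.
P7 gets 4 under Jefferson and 3 under Hamilton.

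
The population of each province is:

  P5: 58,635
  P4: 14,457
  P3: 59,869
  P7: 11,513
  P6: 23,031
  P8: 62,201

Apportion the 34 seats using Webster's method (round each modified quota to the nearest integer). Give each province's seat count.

P5 9; P4 2; P3 9; P7 2; P6 3; P8 9

Standard divisor 229706/34 ≈ 6756.059; standard quotas: P5 8.679, P4 2.140, P3 8.862, P7 1.704, P6 3.409, P8 9.207.
Rounding to the nearest integer gives P5 9, P4 2, P3 9, P7 2, P6 3, P8 9 — total 34, matching the house size, so no adjustment is needed.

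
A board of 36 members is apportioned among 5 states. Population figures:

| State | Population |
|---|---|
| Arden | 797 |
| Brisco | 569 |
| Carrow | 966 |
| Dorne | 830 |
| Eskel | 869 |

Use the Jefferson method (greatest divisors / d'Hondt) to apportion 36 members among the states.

Arden 7, Brisco 5, Carrow 9, Dorne 7, Eskel 8

Standard divisor 4031/36 ≈ 111.972; standard quotas: Arden 7.118, Brisco 5.082, Carrow 8.627, Dorne 7.413, Eskel 7.761.
Rounding down gives 7, 5, 8, 7, 7 = 34 seats, so the divisor must be adjusted.
With modified divisor 106: modified quotas Arden 7.519, Brisco 5.368, Carrow 9.113, Dorne 7.830, Eskel 8.198.
Rounding down: Arden 7, Brisco 5, Carrow 9, Dorne 7, Eskel 8 (total 36).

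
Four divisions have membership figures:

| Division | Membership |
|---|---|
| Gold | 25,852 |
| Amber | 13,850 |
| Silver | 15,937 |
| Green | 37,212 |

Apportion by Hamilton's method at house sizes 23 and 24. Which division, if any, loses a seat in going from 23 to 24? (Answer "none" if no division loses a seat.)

Amber

At 23 seats: Gold 6, Amber 4, Silver 4, Green 9.
At 24 seats: Gold 7, Amber 3, Silver 4, Green 10.
Amber drops from 4 to 3.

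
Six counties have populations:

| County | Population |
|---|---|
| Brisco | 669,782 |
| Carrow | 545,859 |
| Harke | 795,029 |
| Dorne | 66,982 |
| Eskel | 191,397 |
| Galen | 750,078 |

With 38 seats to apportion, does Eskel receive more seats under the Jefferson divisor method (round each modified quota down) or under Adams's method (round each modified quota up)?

Jefferson: Brisco 9, Carrow 7, Harke 10, Dorne 0, Eskel 2, Galen 10.
Adams: Brisco 8, Carrow 7, Harke 10, Dorne 1, Eskel 3, Galen 9.
Eskel gets 2 under Jefferson and 3 under Adams.

Adams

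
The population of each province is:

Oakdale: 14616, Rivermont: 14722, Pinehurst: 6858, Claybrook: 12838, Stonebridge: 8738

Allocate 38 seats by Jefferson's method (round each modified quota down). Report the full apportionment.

Standard divisor 57772/38 ≈ 1520.316; standard quotas: Oakdale 9.614, Rivermont 9.684, Pinehurst 4.511, Claybrook 8.444, Stonebridge 5.747.
Rounding down gives 9, 9, 4, 8, 5 = 35 seats, so the divisor must be adjusted.
With modified divisor 1440: modified quotas Oakdale 10.150, Rivermont 10.224, Pinehurst 4.763, Claybrook 8.915, Stonebridge 6.068.
Rounding down: Oakdale 10, Rivermont 10, Pinehurst 4, Claybrook 8, Stonebridge 6 (total 38).

Oakdale: 10; Rivermont: 10; Pinehurst: 4; Claybrook: 8; Stonebridge: 6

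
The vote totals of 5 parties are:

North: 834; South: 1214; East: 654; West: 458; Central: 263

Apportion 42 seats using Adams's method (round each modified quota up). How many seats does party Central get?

4

Standard divisor 3423/42 ≈ 81.5; standard quotas: North 10.233, South 14.896, East 8.025, West 5.620, Central 3.227.
Rounding up gives 11, 15, 9, 6, 4 = 45 seats, so the divisor must be adjusted.
With modified divisor 87: modified quotas North 9.586, South 13.954, East 7.517, West 5.264, Central 3.023.
Rounding up: North 10, South 14, East 8, West 6, Central 4 (total 42).
Central receives 4.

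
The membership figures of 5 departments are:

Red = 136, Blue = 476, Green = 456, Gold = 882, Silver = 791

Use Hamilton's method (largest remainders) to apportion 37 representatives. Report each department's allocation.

Red=2, Blue=6, Green=6, Gold=12, Silver=11

Total 2741; standard divisor 2741/37 ≈ 74.081.
Standard quotas: Red 1.836, Blue 6.425, Green 6.155, Gold 11.906, Silver 10.677.
Lower quotas: Red 1, Blue 6, Green 6, Gold 11, Silver 10 (sum 34, leaving 3 seats).
Remainders in descending order: Gold 0.906, Red 0.836, Silver 0.677, Blue 0.425, Green 0.155.
Largest remainders: Gold, Red, Silver receive the extra seats.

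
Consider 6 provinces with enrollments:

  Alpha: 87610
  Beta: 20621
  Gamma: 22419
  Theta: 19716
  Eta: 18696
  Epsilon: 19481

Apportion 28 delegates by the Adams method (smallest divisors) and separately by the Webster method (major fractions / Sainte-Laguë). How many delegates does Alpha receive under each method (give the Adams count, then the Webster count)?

Adams: Alpha 12, Beta 3, Gamma 4, Theta 3, Eta 3, Epsilon 3.
Webster: Alpha 13, Beta 3, Gamma 3, Theta 3, Eta 3, Epsilon 3.
Alpha gets 12 under Adams and 13 under Webster.

12 and 13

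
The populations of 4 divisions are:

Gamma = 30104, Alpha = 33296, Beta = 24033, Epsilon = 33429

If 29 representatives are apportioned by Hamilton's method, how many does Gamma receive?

Standard divisor: 120862 ÷ 29 ≈ 4167.655.
Standard quotas: Gamma 7.2232, Alpha 7.9891, Beta 5.7666, Epsilon 8.0211.
Lower quotas: Gamma 7, Alpha 7, Beta 5, Epsilon 8 (sum 27, leaving 2 seats).
Remainders in descending order: Alpha 0.9891, Beta 0.7666, Gamma 0.2232, Epsilon 0.0211.
Largest remainders: Alpha, Beta receive the extra seats.
Gamma receives 7.

7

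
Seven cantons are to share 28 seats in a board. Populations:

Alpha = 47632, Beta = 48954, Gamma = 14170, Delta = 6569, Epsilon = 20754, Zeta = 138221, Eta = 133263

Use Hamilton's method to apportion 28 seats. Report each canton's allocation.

The standard divisor is 409563/28 ≈ 14627.25.
Standard quotas: Alpha 3.2564, Beta 3.3468, Gamma 0.9687, Delta 0.4491, Epsilon 1.4189, Zeta 9.4496, Eta 9.1106.
Lower quotas: Alpha 3, Beta 3, Gamma 0, Delta 0, Epsilon 1, Zeta 9, Eta 9 (sum 25, leaving 3 seats).
Remainders in descending order: Gamma 0.9687, Zeta 0.4496, Delta 0.4491, Epsilon 0.4189, Beta 0.3468, Alpha 0.2564, Eta 0.1106.
Largest remainders: Gamma, Zeta, Delta receive the extra seats.

Alpha=3, Beta=3, Gamma=1, Delta=1, Epsilon=1, Zeta=10, Eta=9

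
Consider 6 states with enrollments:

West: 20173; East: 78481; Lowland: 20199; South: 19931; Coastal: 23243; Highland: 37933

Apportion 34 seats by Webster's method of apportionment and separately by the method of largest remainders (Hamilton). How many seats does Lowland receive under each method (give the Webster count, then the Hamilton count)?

Webster: West 3, East 14, Lowland 3, South 3, Coastal 4, Highland 7.
Hamilton: West 3, East 13, Lowland 4, South 3, Coastal 4, Highland 7.
Lowland gets 3 under Webster and 4 under Hamilton.

3 and 4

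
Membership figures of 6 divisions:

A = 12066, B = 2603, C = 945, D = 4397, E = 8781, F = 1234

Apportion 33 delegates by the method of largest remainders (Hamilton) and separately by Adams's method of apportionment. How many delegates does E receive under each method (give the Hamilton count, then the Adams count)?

10 and 9

Hamilton: A 13, B 3, C 1, D 5, E 10, F 1.
Adams: A 13, B 3, C 1, D 5, E 9, F 2.
E gets 10 under Hamilton and 9 under Adams.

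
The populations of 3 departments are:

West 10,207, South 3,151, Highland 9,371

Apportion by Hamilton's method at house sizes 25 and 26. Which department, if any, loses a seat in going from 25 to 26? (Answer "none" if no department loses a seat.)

At 25 seats: West 11, South 4, Highland 10.
At 26 seats: West 12, South 3, Highland 11.
South drops from 4 to 3.

South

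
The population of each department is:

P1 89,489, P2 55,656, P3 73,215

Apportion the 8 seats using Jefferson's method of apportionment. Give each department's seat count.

Standard divisor 218360/8 ≈ 27295; standard quotas: P1 3.279, P2 2.039, P3 2.682.
Rounding down gives 3, 2, 2 = 7 seats, so the divisor must be adjusted.
With modified divisor 23400: modified quotas P1 3.824, P2 2.378, P3 3.129.
Rounding down: P1 3, P2 2, P3 3 (total 8).

P1 3; P2 2; P3 3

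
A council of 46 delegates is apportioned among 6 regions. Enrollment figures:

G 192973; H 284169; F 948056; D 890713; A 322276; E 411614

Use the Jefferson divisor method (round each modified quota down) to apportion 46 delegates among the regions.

G 3; H 4; F 14; D 14; A 5; E 6

Standard divisor 3049801/46 ≈ 66300.022; standard quotas: G 2.911, H 4.286, F 14.299, D 13.435, A 4.861, E 6.208.
Rounding down gives 2, 4, 14, 13, 4, 6 = 43 seats, so the divisor must be adjusted.
With modified divisor 63400: modified quotas G 3.044, H 4.482, F 14.954, D 14.049, A 5.083, E 6.492.
Rounding down: G 3, H 4, F 14, D 14, A 5, E 6 (total 46).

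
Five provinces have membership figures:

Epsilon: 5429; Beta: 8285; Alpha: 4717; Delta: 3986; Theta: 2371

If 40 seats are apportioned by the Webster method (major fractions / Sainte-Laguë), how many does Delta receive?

6

Standard divisor 24788/40 ≈ 619.7; standard quotas: Epsilon 8.761, Beta 13.369, Alpha 7.612, Delta 6.432, Theta 3.826.
Rounding to the nearest integer gives Epsilon 9, Beta 13, Alpha 8, Delta 6, Theta 4 — total 40, matching the house size, so no adjustment is needed.
Delta receives 6.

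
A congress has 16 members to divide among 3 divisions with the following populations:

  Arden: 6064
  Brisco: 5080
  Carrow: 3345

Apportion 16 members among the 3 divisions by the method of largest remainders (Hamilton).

Arden 7; Brisco 5; Carrow 4

Total 14489; standard divisor 14489/16 ≈ 905.562.
Standard quotas: Arden 6.6964, Brisco 5.6098, Carrow 3.6938.
Lower quotas: Arden 6, Brisco 5, Carrow 3 (sum 14, leaving 2 seats).
Remainders in descending order: Arden 0.6964, Carrow 0.6938, Brisco 0.6098.
The surplus seats go to Arden, Carrow.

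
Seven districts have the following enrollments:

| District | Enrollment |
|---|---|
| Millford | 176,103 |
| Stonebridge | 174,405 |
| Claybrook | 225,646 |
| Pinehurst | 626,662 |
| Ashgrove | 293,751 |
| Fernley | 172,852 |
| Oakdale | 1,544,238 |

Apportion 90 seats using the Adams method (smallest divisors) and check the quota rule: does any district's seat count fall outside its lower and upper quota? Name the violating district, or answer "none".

Standard quotas: Millford 4.932, Stonebridge 4.884, Claybrook 6.319, Pinehurst 17.550, Ashgrove 8.227, Fernley 4.841, Oakdale 43.247.
Adams allocation: Millford 5, Stonebridge 5, Claybrook 7, Pinehurst 18, Ashgrove 8, Fernley 5, Oakdale 42.
Oakdale has quota 43.247 (lower 43, upper 44) but receives 42 — outside the quota interval.

Oakdale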